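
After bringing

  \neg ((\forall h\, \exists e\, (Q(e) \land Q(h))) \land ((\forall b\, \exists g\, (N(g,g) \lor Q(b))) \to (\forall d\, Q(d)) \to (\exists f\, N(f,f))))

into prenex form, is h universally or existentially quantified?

Eliminate → and ↔ using ¬ and ∨.
  \neg ((\forall h\, \exists e\, (Q(e) \land Q(h))) \land (\neg (\forall b\, \exists g\, (N(g,g) \lor Q(b))) \lor \neg (\forall d\, Q(d)) \lor (\exists f\, N(f,f))))
Push ¬ through the quantifiers and connectives to reach negation normal form:
  (\exists h\, \forall e\, (\neg Q(e) \lor \neg Q(h))) \lor (\forall b\, \exists g\, (N(g,g) \lor Q(b))) \land (\forall d\, Q(d)) \land (\forall f\, \neg N(f,f))
Finally move all quantifiers to the prefix:
  \exists h\, \forall e\, \forall b\, \exists g\, \forall d\, \forall f\, (\neg Q(e) \lor \neg Q(h) \lor (N(g,g) \lor Q(b)) \land Q(d) \land \neg N(f,f))
The quantifier \forall h sits under an odd number of negations (counting the antecedent side of each →), so it flips to \exists h.

existential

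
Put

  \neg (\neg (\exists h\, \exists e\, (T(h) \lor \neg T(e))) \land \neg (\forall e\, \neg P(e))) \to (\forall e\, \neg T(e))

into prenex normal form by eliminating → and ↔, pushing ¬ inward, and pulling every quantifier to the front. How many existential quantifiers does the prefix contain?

Rewrite implications/biconditionals: A → B as ¬A ∨ B.
  \neg \neg (\neg (\exists h\, \exists e\, (T(h) \lor \neg T(e))) \land \neg (\forall e\, \neg P(e))) \lor (\forall e\, \neg T(e))
Drive negations inward (¬∀x A ≡ ∃x ¬A, ¬∃x A ≡ ∀x ¬A, De Morgan for ∧/∨):
  (\forall h\, \forall e\, (\neg T(h) \land T(e))) \land (\exists e\, P(e)) \lor (\forall e\, \neg T(e))
Standardize variables apart so no two quantifiers bind the same name: e↦v, e↦z.
  (\forall h\, \forall e\, (\neg T(h) \land T(e))) \land (\exists v\, P(v)) \lor (\forall z\, \neg T(z))
Pull the quantifiers to the front (each side's bound variable is not free in the other side):
  \forall h\, \forall e\, \exists v\, \forall z\, (\neg T(h) \land T(e) \land P(v) \lor \neg T(z))
The prefix is \forall h \forall e \exists v \forall z: 3 universal, 1 existential.

1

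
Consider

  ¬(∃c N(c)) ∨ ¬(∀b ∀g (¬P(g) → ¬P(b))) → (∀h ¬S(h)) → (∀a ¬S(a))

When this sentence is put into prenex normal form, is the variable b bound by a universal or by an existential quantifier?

universal

Rewrite implications/biconditionals: A → B as ¬A ∨ B.
  ¬(¬(∃c N(c)) ∨ ¬(∀b ∀g (¬¬P(g) ∨ ¬P(b)))) ∨ ¬(∀h ¬S(h)) ∨ (∀a ¬S(a))
Push ¬ through the quantifiers and connectives to reach negation normal form:
  (∃c N(c)) ∧ (∀b ∀g (P(g) ∨ ¬P(b))) ∨ (∃h S(h)) ∨ (∀a ¬S(a))
Pull the quantifiers to the front (each side's bound variable is not free in the other side):
  ∃c ∀b ∀g ∃h ∀a (N(c) ∧ (P(g) ∨ ¬P(b)) ∨ S(h) ∨ ¬S(a))
The quantifier ∀b sits under an even number of negations (counting the antecedent side of each →), so it remains universal.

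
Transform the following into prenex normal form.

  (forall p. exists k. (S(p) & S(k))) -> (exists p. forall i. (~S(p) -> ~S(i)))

First replace A → B with ¬A ∨ B.
  ~(forall p. exists k. (S(p) & S(k))) | (exists p. forall i. (~~S(p) | ~S(i)))
Move each ¬ inward, flipping quantifiers it crosses:
  (exists p. forall k. (~S(p) | ~S(k))) | (exists p. forall i. (S(p) | ~S(i)))
Standardize variables apart so no two quantifiers bind the same name: p↦s.
  (exists p. forall k. (~S(p) | ~S(k))) | (exists s. forall i. (S(s) | ~S(i)))
Finally move all quantifiers to the prefix:
  exists p. forall k. exists s. forall i. (~S(p) | ~S(k) | S(s) | ~S(i))

exists p. forall k. exists s. forall i. (~S(p) | ~S(k) | S(s) | ~S(i))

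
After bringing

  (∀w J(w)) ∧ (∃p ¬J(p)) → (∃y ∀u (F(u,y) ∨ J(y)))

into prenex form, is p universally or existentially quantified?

universal

Eliminate → and ↔ using ¬ and ∨.
  ¬((∀w J(w)) ∧ (∃p ¬J(p))) ∨ (∃y ∀u (F(u,y) ∨ J(y)))
Move each ¬ inward, flipping quantifiers it crosses:
  (∃w ¬J(w)) ∨ (∀p J(p)) ∨ (∃y ∀u (F(u,y) ∨ J(y)))
Extract every quantifier outward, since the variables are now distinct and don't occur free across branches:
  ∃w ∀p ∃y ∀u (¬J(w) ∨ J(p) ∨ F(u,y) ∨ J(y))
The quantifier ∃p sits under an odd number of negations (counting the antecedent side of each →), so it flips to ∀p.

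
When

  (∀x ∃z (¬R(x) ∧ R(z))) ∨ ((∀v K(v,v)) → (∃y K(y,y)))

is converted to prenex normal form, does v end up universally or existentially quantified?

existential

Rewrite implications/biconditionals: A → B as ¬A ∨ B.
  (∀x ∃z (¬R(x) ∧ R(z))) ∨ ¬(∀v K(v,v)) ∨ (∃y K(y,y))
Move each ¬ inward, flipping quantifiers it crosses:
  (∀x ∃z (¬R(x) ∧ R(z))) ∨ (∃v ¬K(v,v)) ∨ (∃y K(y,y))
All bound variables are already distinct, so no renaming is needed.
Finally move all quantifiers to the prefix:
  ∀x ∃z ∃v ∃y (¬R(x) ∧ R(z) ∨ ¬K(v,v) ∨ K(y,y))
The quantifier ∀v sits under an odd number of negations (counting the antecedent side of each →), so it flips to ∃v.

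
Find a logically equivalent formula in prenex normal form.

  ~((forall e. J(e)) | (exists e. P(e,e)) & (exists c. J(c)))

Push ¬ through the quantifiers and connectives to reach negation normal form:
  (exists e. ~J(e)) & ((forall e. ~P(e,e)) | (forall c. ~J(c)))
Standardize variables apart so no two quantifiers bind the same name: e↦v1.
  (exists e. ~J(e)) & ((forall v1. ~P(v1,v1)) | (forall c. ~J(c)))
Pull the quantifiers to the front (each side's bound variable is not free in the other side):
  exists e. forall v1. forall c. (~J(e) & (~P(v1,v1) | ~J(c)))

exists e. forall v1. forall c. (~J(e) & (~P(v1,v1) | ~J(c)))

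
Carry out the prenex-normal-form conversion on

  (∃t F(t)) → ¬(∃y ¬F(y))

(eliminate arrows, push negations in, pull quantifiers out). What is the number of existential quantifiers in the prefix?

0

First replace A → B with ¬A ∨ B.
  ¬(∃t F(t)) ∨ ¬(∃y ¬F(y))
Drive negations inward (¬∀x A ≡ ∃x ¬A, ¬∃x A ≡ ∀x ¬A, De Morgan for ∧/∨):
  (∀t ¬F(t)) ∨ (∀y F(y))
All bound variables are already distinct, so no renaming is needed.
Pull the quantifiers to the front (each side's bound variable is not free in the other side):
  ∀t ∀y (¬F(t) ∨ F(y))
The prefix is ∀t ∀y: 2 universal, 0 existential.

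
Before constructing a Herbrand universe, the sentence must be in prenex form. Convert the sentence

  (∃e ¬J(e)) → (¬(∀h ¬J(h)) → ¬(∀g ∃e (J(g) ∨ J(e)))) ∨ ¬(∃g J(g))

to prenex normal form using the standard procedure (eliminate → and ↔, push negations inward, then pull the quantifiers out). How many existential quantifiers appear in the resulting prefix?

1

Eliminate → and ↔ using ¬ and ∨.
  ¬(∃e ¬J(e)) ∨ ¬¬(∀h ¬J(h)) ∨ ¬(∀g ∃e (J(g) ∨ J(e))) ∨ ¬(∃g J(g))
Push ¬ through the quantifiers and connectives to reach negation normal form:
  (∀e J(e)) ∨ (∀h ¬J(h)) ∨ (∃g ∀e (¬J(g) ∧ ¬J(e))) ∨ (∀g ¬J(g))
Rename bound variables to avoid capture: e↦q, g↦b.
  (∀e J(e)) ∨ (∀h ¬J(h)) ∨ (∃g ∀q (¬J(g) ∧ ¬J(q))) ∨ (∀b ¬J(b))
Extract every quantifier outward, since the variables are now distinct and don't occur free across branches:
  ∀e ∀h ∃g ∀q ∀b (J(e) ∨ ¬J(h) ∨ ¬J(g) ∧ ¬J(q) ∨ ¬J(b))
The prefix is ∀e ∀h ∃g ∀q ∀b: 4 universal, 1 existential.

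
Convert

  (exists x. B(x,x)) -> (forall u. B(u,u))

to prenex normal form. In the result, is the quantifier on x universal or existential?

universal

First replace A → B with ¬A ∨ B.
  ~(exists x. B(x,x)) | (forall u. B(u,u))
Drive negations inward (¬∀x A ≡ ∃x ¬A, ¬∃x A ≡ ∀x ¬A, De Morgan for ∧/∨):
  (forall x. ~B(x,x)) | (forall u. B(u,u))
All bound variables are already distinct, so no renaming is needed.
Pull the quantifiers to the front (each side's bound variable is not free in the other side):
  forall x. forall u. (~B(x,x) | B(u,u))
The quantifier exists x sits under an odd number of negations (counting the antecedent side of each →), so it flips to forall x.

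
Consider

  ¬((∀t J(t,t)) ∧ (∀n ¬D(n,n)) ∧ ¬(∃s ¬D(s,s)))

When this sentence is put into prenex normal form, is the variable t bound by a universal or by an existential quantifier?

existential

Push ¬ through the quantifiers and connectives to reach negation normal form:
  (∃t ¬J(t,t)) ∨ (∃n D(n,n)) ∨ (∃s ¬D(s,s))
All bound variables are already distinct, so no renaming is needed.
Pull the quantifiers to the front (each side's bound variable is not free in the other side):
  ∃t ∃n ∃s (¬J(t,t) ∨ D(n,n) ∨ ¬D(s,s))
The quantifier ∀t sits under an odd number of negations, so it flips to ∃t.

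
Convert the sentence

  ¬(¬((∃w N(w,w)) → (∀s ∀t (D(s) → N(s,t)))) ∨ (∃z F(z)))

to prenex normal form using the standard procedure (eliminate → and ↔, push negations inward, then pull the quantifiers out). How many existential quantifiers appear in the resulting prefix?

0

Rewrite implications/biconditionals: A → B as ¬A ∨ B.
  ¬(¬(¬(∃w N(w,w)) ∨ (∀s ∀t (¬D(s) ∨ N(s,t)))) ∨ (∃z F(z)))
Push ¬ through the quantifiers and connectives to reach negation normal form:
  ((∀w ¬N(w,w)) ∨ (∀s ∀t (¬D(s) ∨ N(s,t)))) ∧ (∀z ¬F(z))
Extract every quantifier outward, since the variables are now distinct and don't occur free across branches:
  ∀w ∀s ∀t ∀z ((¬N(w,w) ∨ ¬D(s) ∨ N(s,t)) ∧ ¬F(z))
The prefix is ∀w ∀s ∀t ∀z: 4 universal, 0 existential.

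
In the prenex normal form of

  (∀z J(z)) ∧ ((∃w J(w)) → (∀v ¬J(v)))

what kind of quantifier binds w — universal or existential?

Eliminate → and ↔ using ¬ and ∨.
  (∀z J(z)) ∧ (¬(∃w J(w)) ∨ (∀v ¬J(v)))
Drive negations inward (¬∀x A ≡ ∃x ¬A, ¬∃x A ≡ ∀x ¬A, De Morgan for ∧/∨):
  (∀z J(z)) ∧ ((∀w ¬J(w)) ∨ (∀v ¬J(v)))
All bound variables are already distinct, so no renaming is needed.
Extract every quantifier outward, since the variables are now distinct and don't occur free across branches:
  ∀z ∀w ∀v (J(z) ∧ (¬J(w) ∨ ¬J(v)))
The quantifier ∃w sits under an odd number of negations (counting the antecedent side of each →), so it flips to ∀w.

universal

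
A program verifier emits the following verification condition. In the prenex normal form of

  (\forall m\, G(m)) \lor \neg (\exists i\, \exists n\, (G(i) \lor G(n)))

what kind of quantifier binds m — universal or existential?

universal

Drive negations inward (¬∀x A ≡ ∃x ¬A, ¬∃x A ≡ ∀x ¬A, De Morgan for ∧/∨):
  (\forall m\, G(m)) \lor (\forall i\, \forall n\, (\neg G(i) \land \neg G(n)))
All bound variables are already distinct, so no renaming is needed.
Extract every quantifier outward, since the variables are now distinct and don't occur free across branches:
  \forall m\, \forall i\, \forall n\, (G(m) \lor \neg G(i) \land \neg G(n))
The quantifier \forall m sits under an even number of negations, so it remains universal.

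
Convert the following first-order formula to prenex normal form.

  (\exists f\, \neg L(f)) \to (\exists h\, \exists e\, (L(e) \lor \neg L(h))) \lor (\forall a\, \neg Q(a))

Rewrite implications/biconditionals: A → B as ¬A ∨ B.
  \neg (\exists f\, \neg L(f)) \lor (\exists h\, \exists e\, (L(e) \lor \neg L(h))) \lor (\forall a\, \neg Q(a))
Drive negations inward (¬∀x A ≡ ∃x ¬A, ¬∃x A ≡ ∀x ¬A, De Morgan for ∧/∨):
  (\forall f\, L(f)) \lor (\exists h\, \exists e\, (L(e) \lor \neg L(h))) \lor (\forall a\, \neg Q(a))
Finally move all quantifiers to the prefix:
  \forall f\, \exists h\, \exists e\, \forall a\, (L(f) \lor L(e) \lor \neg L(h) \lor \neg Q(a))

\forall f\, \exists h\, \exists e\, \forall a\, (L(f) \lor L(e) \lor \neg L(h) \lor \neg Q(a))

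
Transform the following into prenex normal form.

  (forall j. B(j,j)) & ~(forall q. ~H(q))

forall j. exists q. (B(j,j) & H(q))

Drive negations inward (¬∀x A ≡ ∃x ¬A, ¬∃x A ≡ ∀x ¬A, De Morgan for ∧/∨):
  (forall j. B(j,j)) & (exists q. H(q))
Finally move all quantifiers to the prefix:
  forall j. exists q. (B(j,j) & H(q))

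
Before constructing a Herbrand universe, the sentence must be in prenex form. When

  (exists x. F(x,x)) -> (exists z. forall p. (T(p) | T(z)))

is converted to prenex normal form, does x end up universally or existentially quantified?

Eliminate → and ↔ using ¬ and ∨.
  ~(exists x. F(x,x)) | (exists z. forall p. (T(p) | T(z)))
Move each ¬ inward, flipping quantifiers it crosses:
  (forall x. ~F(x,x)) | (exists z. forall p. (T(p) | T(z)))
All bound variables are already distinct, so no renaming is needed.
Pull the quantifiers to the front (each side's bound variable is not free in the other side):
  forall x. exists z. forall p. (~F(x,x) | T(p) | T(z))
The quantifier exists x sits under an odd number of negations (counting the antecedent side of each →), so it flips to forall x.

universal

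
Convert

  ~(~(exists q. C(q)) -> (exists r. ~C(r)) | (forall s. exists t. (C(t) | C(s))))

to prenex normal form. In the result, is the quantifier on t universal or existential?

First replace A → B with ¬A ∨ B.
  ~(~~(exists q. C(q)) | (exists r. ~C(r)) | (forall s. exists t. (C(t) | C(s))))
Drive negations inward (¬∀x A ≡ ∃x ¬A, ¬∃x A ≡ ∀x ¬A, De Morgan for ∧/∨):
  (forall q. ~C(q)) & (forall r. C(r)) & (exists s. forall t. (~C(t) & ~C(s)))
All bound variables are already distinct, so no renaming is needed.
Pull the quantifiers to the front (each side's bound variable is not free in the other side):
  forall q. forall r. exists s. forall t. (~C(q) & C(r) & ~C(t) & ~C(s))
The quantifier exists t sits under an odd number of negations (counting the antecedent side of each →), so it flips to forall t.

universal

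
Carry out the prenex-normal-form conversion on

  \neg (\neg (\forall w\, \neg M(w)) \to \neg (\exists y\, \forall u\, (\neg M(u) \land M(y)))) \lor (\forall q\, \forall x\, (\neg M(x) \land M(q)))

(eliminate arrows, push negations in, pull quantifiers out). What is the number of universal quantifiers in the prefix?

3

Eliminate → and ↔ using ¬ and ∨.
  \neg (\neg \neg (\forall w\, \neg M(w)) \lor \neg (\exists y\, \forall u\, (\neg M(u) \land M(y)))) \lor (\forall q\, \forall x\, (\neg M(x) \land M(q)))
Push ¬ through the quantifiers and connectives to reach negation normal form:
  (\exists w\, M(w)) \land (\exists y\, \forall u\, (\neg M(u) \land M(y))) \lor (\forall q\, \forall x\, (\neg M(x) \land M(q)))
All bound variables are already distinct, so no renaming is needed.
Pull the quantifiers to the front (each side's bound variable is not free in the other side):
  \exists w\, \exists y\, \forall u\, \forall q\, \forall x\, (M(w) \land \neg M(u) \land M(y) \lor \neg M(x) \land M(q))
The prefix is \exists w \exists y \forall u \forall q \forall x: 3 universal, 2 existential.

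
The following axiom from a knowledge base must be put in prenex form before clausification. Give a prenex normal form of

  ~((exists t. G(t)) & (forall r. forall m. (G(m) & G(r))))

forall t. exists r. exists m. (~G(t) | ~G(m) | ~G(r))

Drive negations inward (¬∀x A ≡ ∃x ¬A, ¬∃x A ≡ ∀x ¬A, De Morgan for ∧/∨):
  (forall t. ~G(t)) | (exists r. exists m. (~G(m) | ~G(r)))
All bound variables are already distinct, so no renaming is needed.
Extract every quantifier outward, since the variables are now distinct and don't occur free across branches:
  forall t. exists r. exists m. (~G(t) | ~G(m) | ~G(r))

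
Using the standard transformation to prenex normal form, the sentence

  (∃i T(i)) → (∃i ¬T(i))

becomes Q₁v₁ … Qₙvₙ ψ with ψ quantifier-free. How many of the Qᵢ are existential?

Rewrite implications/biconditionals: A → B as ¬A ∨ B.
  ¬(∃i T(i)) ∨ (∃i ¬T(i))
Move each ¬ inward, flipping quantifiers it crosses:
  (∀i ¬T(i)) ∨ (∃i ¬T(i))
Standardize variables apart so no two quantifiers bind the same name: i↦c.
  (∀i ¬T(i)) ∨ (∃c ¬T(c))
Pull the quantifiers to the front (each side's bound variable is not free in the other side):
  ∀i ∃c (¬T(i) ∨ ¬T(c))
The prefix is ∀i ∃c: 1 universal, 1 existential.

1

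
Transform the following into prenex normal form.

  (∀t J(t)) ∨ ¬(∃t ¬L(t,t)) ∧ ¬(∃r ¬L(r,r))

∀t ∀z1 ∀r (J(t) ∨ L(z1,z1) ∧ L(r,r))

Drive negations inward (¬∀x A ≡ ∃x ¬A, ¬∃x A ≡ ∀x ¬A, De Morgan for ∧/∨):
  (∀t J(t)) ∨ (∀t L(t,t)) ∧ (∀r L(r,r))
Rename bound variables to avoid capture: t↦z1.
  (∀t J(t)) ∨ (∀z1 L(z1,z1)) ∧ (∀r L(r,r))
Finally move all quantifiers to the prefix:
  ∀t ∀z1 ∀r (J(t) ∨ L(z1,z1) ∧ L(r,r))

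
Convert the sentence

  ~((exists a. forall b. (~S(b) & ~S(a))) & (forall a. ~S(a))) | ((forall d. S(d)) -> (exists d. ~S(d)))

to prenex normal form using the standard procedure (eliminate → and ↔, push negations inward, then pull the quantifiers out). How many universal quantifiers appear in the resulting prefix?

1

First replace A → B with ¬A ∨ B.
  ~((exists a. forall b. (~S(b) & ~S(a))) & (forall a. ~S(a))) | ~(forall d. S(d)) | (exists d. ~S(d))
Drive negations inward (¬∀x A ≡ ∃x ¬A, ¬∃x A ≡ ∀x ¬A, De Morgan for ∧/∨):
  (forall a. exists b. (S(b) | S(a))) | (exists a. S(a)) | (exists d. ~S(d)) | (exists d. ~S(d))
Rename bound variables to avoid capture: a↦z, d↦v1.
  (forall a. exists b. (S(b) | S(a))) | (exists z. S(z)) | (exists d. ~S(d)) | (exists v1. ~S(v1))
Finally move all quantifiers to the prefix:
  forall a. exists b. exists z. exists d. exists v1. (S(b) | S(a) | S(z) | ~S(d) | ~S(v1))
The prefix is forall a exists b exists z exists d exists v1: 1 universal, 4 existential.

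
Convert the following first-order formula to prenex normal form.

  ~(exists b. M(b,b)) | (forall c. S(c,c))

forall b. forall c. (~M(b,b) | S(c,c))

Push ¬ through the quantifiers and connectives to reach negation normal form:
  (forall b. ~M(b,b)) | (forall c. S(c,c))
Finally move all quantifiers to the prefix:
  forall b. forall c. (~M(b,b) | S(c,c))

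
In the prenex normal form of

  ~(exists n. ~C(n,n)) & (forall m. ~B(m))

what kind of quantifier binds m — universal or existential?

Drive negations inward (¬∀x A ≡ ∃x ¬A, ¬∃x A ≡ ∀x ¬A, De Morgan for ∧/∨):
  (forall n. C(n,n)) & (forall m. ~B(m))
All bound variables are already distinct, so no renaming is needed.
Pull the quantifiers to the front (each side's bound variable is not free in the other side):
  forall n. forall m. (C(n,n) & ~B(m))
The quantifier forall m sits under an even number of negations, so it remains universal.

universal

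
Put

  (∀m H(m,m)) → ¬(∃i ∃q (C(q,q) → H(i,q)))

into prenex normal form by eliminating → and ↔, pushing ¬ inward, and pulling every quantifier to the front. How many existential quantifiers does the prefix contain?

1

First replace A → B with ¬A ∨ B.
  ¬(∀m H(m,m)) ∨ ¬(∃i ∃q (¬C(q,q) ∨ H(i,q)))
Drive negations inward (¬∀x A ≡ ∃x ¬A, ¬∃x A ≡ ∀x ¬A, De Morgan for ∧/∨):
  (∃m ¬H(m,m)) ∨ (∀i ∀q (C(q,q) ∧ ¬H(i,q)))
Pull the quantifiers to the front (each side's bound variable is not free in the other side):
  ∃m ∀i ∀q (¬H(m,m) ∨ C(q,q) ∧ ¬H(i,q))
The prefix is ∃m ∀i ∀q: 2 universal, 1 existential.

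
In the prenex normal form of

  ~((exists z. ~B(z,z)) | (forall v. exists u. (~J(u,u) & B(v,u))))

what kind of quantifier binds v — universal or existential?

existential

Move each ¬ inward, flipping quantifiers it crosses:
  (forall z. B(z,z)) & (exists v. forall u. (J(u,u) | ~B(v,u)))
Pull the quantifiers to the front (each side's bound variable is not free in the other side):
  forall z. exists v. forall u. (B(z,z) & (J(u,u) | ~B(v,u)))
The quantifier forall v sits under an odd number of negations, so it flips to exists v.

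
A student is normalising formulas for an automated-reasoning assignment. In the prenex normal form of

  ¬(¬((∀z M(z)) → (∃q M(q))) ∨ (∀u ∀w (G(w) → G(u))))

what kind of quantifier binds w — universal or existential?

First replace A → B with ¬A ∨ B.
  ¬(¬(¬(∀z M(z)) ∨ (∃q M(q))) ∨ (∀u ∀w (¬G(w) ∨ G(u))))
Move each ¬ inward, flipping quantifiers it crosses:
  ((∃z ¬M(z)) ∨ (∃q M(q))) ∧ (∃u ∃w (G(w) ∧ ¬G(u)))
Extract every quantifier outward, since the variables are now distinct and don't occur free across branches:
  ∃z ∃q ∃u ∃w ((¬M(z) ∨ M(q)) ∧ G(w) ∧ ¬G(u))
The quantifier ∀w sits under an odd number of negations (counting the antecedent side of each →), so it flips to ∃w.

existential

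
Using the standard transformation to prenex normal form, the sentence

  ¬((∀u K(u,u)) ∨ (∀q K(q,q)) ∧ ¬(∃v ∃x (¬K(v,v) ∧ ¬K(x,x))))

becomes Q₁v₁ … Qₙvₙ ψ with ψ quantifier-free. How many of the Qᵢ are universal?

Push ¬ through the quantifiers and connectives to reach negation normal form:
  (∃u ¬K(u,u)) ∧ ((∃q ¬K(q,q)) ∨ (∃v ∃x (¬K(v,v) ∧ ¬K(x,x))))
Finally move all quantifiers to the prefix:
  ∃u ∃q ∃v ∃x (¬K(u,u) ∧ (¬K(q,q) ∨ ¬K(v,v) ∧ ¬K(x,x)))
The prefix is ∃u ∃q ∃v ∃x: 0 universal, 4 existential.

0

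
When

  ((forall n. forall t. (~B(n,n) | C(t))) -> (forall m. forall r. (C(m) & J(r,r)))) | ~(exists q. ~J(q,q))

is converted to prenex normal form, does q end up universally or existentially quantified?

universal

First replace A → B with ¬A ∨ B.
  ~(forall n. forall t. (~B(n,n) | C(t))) | (forall m. forall r. (C(m) & J(r,r))) | ~(exists q. ~J(q,q))
Move each ¬ inward, flipping quantifiers it crosses:
  (exists n. exists t. (B(n,n) & ~C(t))) | (forall m. forall r. (C(m) & J(r,r))) | (forall q. J(q,q))
All bound variables are already distinct, so no renaming is needed.
Extract every quantifier outward, since the variables are now distinct and don't occur free across branches:
  exists n. exists t. forall m. forall r. forall q. (B(n,n) & ~C(t) | C(m) & J(r,r) | J(q,q))
The quantifier exists q sits under an odd number of negations (counting the antecedent side of each →), so it flips to forall q.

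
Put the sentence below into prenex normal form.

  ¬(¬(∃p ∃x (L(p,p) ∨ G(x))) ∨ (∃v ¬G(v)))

∃p ∃x ∀v ((L(p,p) ∨ G(x)) ∧ G(v))

Move each ¬ inward, flipping quantifiers it crosses:
  (∃p ∃x (L(p,p) ∨ G(x))) ∧ (∀v G(v))
All bound variables are already distinct, so no renaming is needed.
Pull the quantifiers to the front (each side's bound variable is not free in the other side):
  ∃p ∃x ∀v ((L(p,p) ∨ G(x)) ∧ G(v))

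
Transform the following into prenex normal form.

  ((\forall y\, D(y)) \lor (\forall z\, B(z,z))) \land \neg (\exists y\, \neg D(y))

\forall y\, \forall z\, \forall w1\, ((D(y) \lor B(z,z)) \land D(w1))

Drive negations inward (¬∀x A ≡ ∃x ¬A, ¬∃x A ≡ ∀x ¬A, De Morgan for ∧/∨):
  ((\forall y\, D(y)) \lor (\forall z\, B(z,z))) \land (\forall y\, D(y))
Give each quantifier a distinct variable: y↦w1.
  ((\forall y\, D(y)) \lor (\forall z\, B(z,z))) \land (\forall w1\, D(w1))
Finally move all quantifiers to the prefix:
  \forall y\, \forall z\, \forall w1\, ((D(y) \lor B(z,z)) \land D(w1))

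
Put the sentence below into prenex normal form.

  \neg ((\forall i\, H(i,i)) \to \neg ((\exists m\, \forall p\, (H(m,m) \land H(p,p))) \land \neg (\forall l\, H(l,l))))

\forall i\, \exists m\, \forall p\, \exists l\, (H(i,i) \land H(m,m) \land H(p,p) \land \neg H(l,l))

Eliminate → and ↔ using ¬ and ∨.
  \neg (\neg (\forall i\, H(i,i)) \lor \neg ((\exists m\, \forall p\, (H(m,m) \land H(p,p))) \land \neg (\forall l\, H(l,l))))
Push ¬ through the quantifiers and connectives to reach negation normal form:
  (\forall i\, H(i,i)) \land (\exists m\, \forall p\, (H(m,m) \land H(p,p))) \land (\exists l\, \neg H(l,l))
All bound variables are already distinct, so no renaming is needed.
Extract every quantifier outward, since the variables are now distinct and don't occur free across branches:
  \forall i\, \exists m\, \forall p\, \exists l\, (H(i,i) \land H(m,m) \land H(p,p) \land \neg H(l,l))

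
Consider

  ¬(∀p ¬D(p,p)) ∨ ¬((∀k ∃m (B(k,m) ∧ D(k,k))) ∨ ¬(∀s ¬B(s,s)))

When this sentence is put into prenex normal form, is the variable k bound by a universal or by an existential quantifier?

existential

Move each ¬ inward, flipping quantifiers it crosses:
  (∃p D(p,p)) ∨ (∃k ∀m (¬B(k,m) ∨ ¬D(k,k))) ∧ (∀s ¬B(s,s))
All bound variables are already distinct, so no renaming is needed.
Pull the quantifiers to the front (each side's bound variable is not free in the other side):
  ∃p ∃k ∀m ∀s (D(p,p) ∨ (¬B(k,m) ∨ ¬D(k,k)) ∧ ¬B(s,s))
The quantifier ∀k sits under an odd number of negations, so it flips to ∃k.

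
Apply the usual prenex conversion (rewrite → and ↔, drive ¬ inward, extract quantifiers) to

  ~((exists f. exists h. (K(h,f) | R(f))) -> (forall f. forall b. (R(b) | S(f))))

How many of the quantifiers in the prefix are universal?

Eliminate → and ↔ using ¬ and ∨.
  ~(~(exists f. exists h. (K(h,f) | R(f))) | (forall f. forall b. (R(b) | S(f))))
Push ¬ through the quantifiers and connectives to reach negation normal form:
  (exists f. exists h. (K(h,f) | R(f))) & (exists f. exists b. (~R(b) & ~S(f)))
Give each quantifier a distinct variable: f↦y.
  (exists f. exists h. (K(h,f) | R(f))) & (exists y. exists b. (~R(b) & ~S(y)))
Extract every quantifier outward, since the variables are now distinct and don't occur free across branches:
  exists f. exists h. exists y. exists b. ((K(h,f) | R(f)) & ~R(b) & ~S(y))
The prefix is exists f exists h exists y exists b: 0 universal, 4 existential.

0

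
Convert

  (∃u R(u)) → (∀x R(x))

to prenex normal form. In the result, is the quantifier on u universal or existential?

First replace A → B with ¬A ∨ B.
  ¬(∃u R(u)) ∨ (∀x R(x))
Move each ¬ inward, flipping quantifiers it crosses:
  (∀u ¬R(u)) ∨ (∀x R(x))
Finally move all quantifiers to the prefix:
  ∀u ∀x (¬R(u) ∨ R(x))
The quantifier ∃u sits under an odd number of negations (counting the antecedent side of each →), so it flips to ∀u.

universal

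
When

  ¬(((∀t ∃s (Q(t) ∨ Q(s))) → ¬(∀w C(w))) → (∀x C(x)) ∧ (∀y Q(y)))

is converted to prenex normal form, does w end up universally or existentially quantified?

existential

Eliminate → and ↔ using ¬ and ∨.
  ¬(¬(¬(∀t ∃s (Q(t) ∨ Q(s))) ∨ ¬(∀w C(w))) ∨ (∀x C(x)) ∧ (∀y Q(y)))
Drive negations inward (¬∀x A ≡ ∃x ¬A, ¬∃x A ≡ ∀x ¬A, De Morgan for ∧/∨):
  ((∃t ∀s (¬Q(t) ∧ ¬Q(s))) ∨ (∃w ¬C(w))) ∧ ((∃x ¬C(x)) ∨ (∃y ¬Q(y)))
Pull the quantifiers to the front (each side's bound variable is not free in the other side):
  ∃t ∀s ∃w ∃x ∃y ((¬Q(t) ∧ ¬Q(s) ∨ ¬C(w)) ∧ (¬C(x) ∨ ¬Q(y)))
The quantifier ∀w sits under an odd number of negations (counting the antecedent side of each →), so it flips to ∃w.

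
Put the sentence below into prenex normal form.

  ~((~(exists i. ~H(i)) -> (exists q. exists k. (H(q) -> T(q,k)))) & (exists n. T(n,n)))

forall i. forall q. forall k. forall n. (H(i) & H(q) & ~T(q,k) | ~T(n,n))

Eliminate → and ↔ using ¬ and ∨.
  ~((~~(exists i. ~H(i)) | (exists q. exists k. (~H(q) | T(q,k)))) & (exists n. T(n,n)))
Move each ¬ inward, flipping quantifiers it crosses:
  (forall i. H(i)) & (forall q. forall k. (H(q) & ~T(q,k))) | (forall n. ~T(n,n))
Finally move all quantifiers to the prefix:
  forall i. forall q. forall k. forall n. (H(i) & H(q) & ~T(q,k) | ~T(n,n))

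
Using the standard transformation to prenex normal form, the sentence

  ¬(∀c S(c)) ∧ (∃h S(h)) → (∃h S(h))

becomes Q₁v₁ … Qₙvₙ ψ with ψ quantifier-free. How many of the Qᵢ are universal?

2

Rewrite implications/biconditionals: A → B as ¬A ∨ B.
  ¬(¬(∀c S(c)) ∧ (∃h S(h))) ∨ (∃h S(h))
Drive negations inward (¬∀x A ≡ ∃x ¬A, ¬∃x A ≡ ∀x ¬A, De Morgan for ∧/∨):
  (∀c S(c)) ∨ (∀h ¬S(h)) ∨ (∃h S(h))
Rename bound variables to avoid capture: h↦x.
  (∀c S(c)) ∨ (∀h ¬S(h)) ∨ (∃x S(x))
Finally move all quantifiers to the prefix:
  ∀c ∀h ∃x (S(c) ∨ ¬S(h) ∨ S(x))
The prefix is ∀c ∀h ∃x: 2 universal, 1 existential.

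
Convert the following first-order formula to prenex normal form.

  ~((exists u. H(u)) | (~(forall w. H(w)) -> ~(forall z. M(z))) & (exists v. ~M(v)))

forall u. exists w. forall z. forall v. (~H(u) & (~H(w) & M(z) | M(v)))

First replace A → B with ¬A ∨ B.
  ~((exists u. H(u)) | (~~(forall w. H(w)) | ~(forall z. M(z))) & (exists v. ~M(v)))
Drive negations inward (¬∀x A ≡ ∃x ¬A, ¬∃x A ≡ ∀x ¬A, De Morgan for ∧/∨):
  (forall u. ~H(u)) & ((exists w. ~H(w)) & (forall z. M(z)) | (forall v. M(v)))
Finally move all quantifiers to the prefix:
  forall u. exists w. forall z. forall v. (~H(u) & (~H(w) & M(z) | M(v)))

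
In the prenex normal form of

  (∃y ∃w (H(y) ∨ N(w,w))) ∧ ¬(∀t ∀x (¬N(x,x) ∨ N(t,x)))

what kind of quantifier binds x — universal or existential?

Move each ¬ inward, flipping quantifiers it crosses:
  (∃y ∃w (H(y) ∨ N(w,w))) ∧ (∃t ∃x (N(x,x) ∧ ¬N(t,x)))
All bound variables are already distinct, so no renaming is needed.
Extract every quantifier outward, since the variables are now distinct and don't occur free across branches:
  ∃y ∃w ∃t ∃x ((H(y) ∨ N(w,w)) ∧ N(x,x) ∧ ¬N(t,x))
The quantifier ∀x sits under an odd number of negations, so it flips to ∃x.

existential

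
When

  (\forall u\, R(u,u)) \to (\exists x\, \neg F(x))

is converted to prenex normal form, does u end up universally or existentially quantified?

existential

First replace A → B with ¬A ∨ B.
  \neg (\forall u\, R(u,u)) \lor (\exists x\, \neg F(x))
Push ¬ through the quantifiers and connectives to reach negation normal form:
  (\exists u\, \neg R(u,u)) \lor (\exists x\, \neg F(x))
Pull the quantifiers to the front (each side's bound variable is not free in the other side):
  \exists u\, \exists x\, (\neg R(u,u) \lor \neg F(x))
The quantifier \forall u sits under an odd number of negations (counting the antecedent side of each →), so it flips to \exists u.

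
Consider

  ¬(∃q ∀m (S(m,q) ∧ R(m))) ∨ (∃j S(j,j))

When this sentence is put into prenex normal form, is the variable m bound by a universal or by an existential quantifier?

Move each ¬ inward, flipping quantifiers it crosses:
  (∀q ∃m (¬S(m,q) ∨ ¬R(m))) ∨ (∃j S(j,j))
All bound variables are already distinct, so no renaming is needed.
Pull the quantifiers to the front (each side's bound variable is not free in the other side):
  ∀q ∃m ∃j (¬S(m,q) ∨ ¬R(m) ∨ S(j,j))
The quantifier ∀m sits under an odd number of negations, so it flips to ∃m.

existential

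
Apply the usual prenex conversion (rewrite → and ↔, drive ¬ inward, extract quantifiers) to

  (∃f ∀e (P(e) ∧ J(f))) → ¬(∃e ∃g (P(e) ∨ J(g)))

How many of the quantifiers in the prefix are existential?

1

Rewrite implications/biconditionals: A → B as ¬A ∨ B.
  ¬(∃f ∀e (P(e) ∧ J(f))) ∨ ¬(∃e ∃g (P(e) ∨ J(g)))
Drive negations inward (¬∀x A ≡ ∃x ¬A, ¬∃x A ≡ ∀x ¬A, De Morgan for ∧/∨):
  (∀f ∃e (¬P(e) ∨ ¬J(f))) ∨ (∀e ∀g (¬P(e) ∧ ¬J(g)))
Give each quantifier a distinct variable: e↦b.
  (∀f ∃e (¬P(e) ∨ ¬J(f))) ∨ (∀b ∀g (¬P(b) ∧ ¬J(g)))
Finally move all quantifiers to the prefix:
  ∀f ∃e ∀b ∀g (¬P(e) ∨ ¬J(f) ∨ ¬P(b) ∧ ¬J(g))
The prefix is ∀f ∃e ∀b ∀g: 3 universal, 1 existential.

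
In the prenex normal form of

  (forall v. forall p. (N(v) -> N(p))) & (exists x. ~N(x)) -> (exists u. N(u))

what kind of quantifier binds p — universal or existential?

existential

Eliminate → and ↔ using ¬ and ∨.
  ~((forall v. forall p. (~N(v) | N(p))) & (exists x. ~N(x))) | (exists u. N(u))
Move each ¬ inward, flipping quantifiers it crosses:
  (exists v. exists p. (N(v) & ~N(p))) | (forall x. N(x)) | (exists u. N(u))
All bound variables are already distinct, so no renaming is needed.
Extract every quantifier outward, since the variables are now distinct and don't occur free across branches:
  exists v. exists p. forall x. exists u. (N(v) & ~N(p) | N(x) | N(u))
The quantifier forall p sits under an odd number of negations (counting the antecedent side of each →), so it flips to exists p.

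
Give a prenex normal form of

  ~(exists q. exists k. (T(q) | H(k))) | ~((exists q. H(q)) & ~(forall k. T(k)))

forall q. forall k. forall v1. forall y1. (~T(q) & ~H(k) | ~H(v1) | T(y1))

Push ¬ through the quantifiers and connectives to reach negation normal form:
  (forall q. forall k. (~T(q) & ~H(k))) | (forall q. ~H(q)) | (forall k. T(k))
Standardize variables apart so no two quantifiers bind the same name: q↦v1, k↦y1.
  (forall q. forall k. (~T(q) & ~H(k))) | (forall v1. ~H(v1)) | (forall y1. T(y1))
Pull the quantifiers to the front (each side's bound variable is not free in the other side):
  forall q. forall k. forall v1. forall y1. (~T(q) & ~H(k) | ~H(v1) | T(y1))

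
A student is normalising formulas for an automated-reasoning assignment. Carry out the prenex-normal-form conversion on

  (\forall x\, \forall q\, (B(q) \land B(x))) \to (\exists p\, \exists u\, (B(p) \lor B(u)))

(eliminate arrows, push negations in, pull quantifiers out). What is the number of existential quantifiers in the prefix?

4

Eliminate → and ↔ using ¬ and ∨.
  \neg (\forall x\, \forall q\, (B(q) \land B(x))) \lor (\exists p\, \exists u\, (B(p) \lor B(u)))
Push ¬ through the quantifiers and connectives to reach negation normal form:
  (\exists x\, \exists q\, (\neg B(q) \lor \neg B(x))) \lor (\exists p\, \exists u\, (B(p) \lor B(u)))
Pull the quantifiers to the front (each side's bound variable is not free in the other side):
  \exists x\, \exists q\, \exists p\, \exists u\, (\neg B(q) \lor \neg B(x) \lor B(p) \lor B(u))
The prefix is \exists x \exists q \exists p \exists u: 0 universal, 4 existential.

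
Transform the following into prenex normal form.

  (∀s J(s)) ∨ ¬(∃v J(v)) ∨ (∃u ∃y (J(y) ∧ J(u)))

∀s ∀v ∃u ∃y (J(s) ∨ ¬J(v) ∨ J(y) ∧ J(u))

Drive negations inward (¬∀x A ≡ ∃x ¬A, ¬∃x A ≡ ∀x ¬A, De Morgan for ∧/∨):
  (∀s J(s)) ∨ (∀v ¬J(v)) ∨ (∃u ∃y (J(y) ∧ J(u)))
All bound variables are already distinct, so no renaming is needed.
Pull the quantifiers to the front (each side's bound variable is not free in the other side):
  ∀s ∀v ∃u ∃y (J(s) ∨ ¬J(v) ∨ J(y) ∧ J(u))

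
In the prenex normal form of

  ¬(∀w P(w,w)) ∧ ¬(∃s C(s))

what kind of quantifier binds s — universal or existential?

universal

Move each ¬ inward, flipping quantifiers it crosses:
  (∃w ¬P(w,w)) ∧ (∀s ¬C(s))
Pull the quantifiers to the front (each side's bound variable is not free in the other side):
  ∃w ∀s (¬P(w,w) ∧ ¬C(s))
The quantifier ∃s sits under an odd number of negations, so it flips to ∀s.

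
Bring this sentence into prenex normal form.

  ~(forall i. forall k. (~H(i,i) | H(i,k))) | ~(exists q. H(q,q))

Push ¬ through the quantifiers and connectives to reach negation normal form:
  (exists i. exists k. (H(i,i) & ~H(i,k))) | (forall q. ~H(q,q))
All bound variables are already distinct, so no renaming is needed.
Pull the quantifiers to the front (each side's bound variable is not free in the other side):
  exists i. exists k. forall q. (H(i,i) & ~H(i,k) | ~H(q,q))

exists i. exists k. forall q. (H(i,i) & ~H(i,k) | ~H(q,q))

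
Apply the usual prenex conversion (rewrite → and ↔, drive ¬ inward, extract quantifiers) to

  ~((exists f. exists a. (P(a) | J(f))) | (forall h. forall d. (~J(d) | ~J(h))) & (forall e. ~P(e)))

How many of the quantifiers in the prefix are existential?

3

Drive negations inward (¬∀x A ≡ ∃x ¬A, ¬∃x A ≡ ∀x ¬A, De Morgan for ∧/∨):
  (forall f. forall a. (~P(a) & ~J(f))) & ((exists h. exists d. (J(d) & J(h))) | (exists e. P(e)))
All bound variables are already distinct, so no renaming is needed.
Extract every quantifier outward, since the variables are now distinct and don't occur free across branches:
  forall f. forall a. exists h. exists d. exists e. (~P(a) & ~J(f) & (J(d) & J(h) | P(e)))
The prefix is forall f forall a exists h exists d exists e: 2 universal, 3 existential.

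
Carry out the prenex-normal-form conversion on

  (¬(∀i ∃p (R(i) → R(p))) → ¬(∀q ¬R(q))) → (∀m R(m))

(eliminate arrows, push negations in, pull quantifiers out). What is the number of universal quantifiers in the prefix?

Eliminate → and ↔ using ¬ and ∨.
  ¬(¬¬(∀i ∃p (¬R(i) ∨ R(p))) ∨ ¬(∀q ¬R(q))) ∨ (∀m R(m))
Drive negations inward (¬∀x A ≡ ∃x ¬A, ¬∃x A ≡ ∀x ¬A, De Morgan for ∧/∨):
  (∃i ∀p (R(i) ∧ ¬R(p))) ∧ (∀q ¬R(q)) ∨ (∀m R(m))
Pull the quantifiers to the front (each side's bound variable is not free in the other side):
  ∃i ∀p ∀q ∀m (R(i) ∧ ¬R(p) ∧ ¬R(q) ∨ R(m))
The prefix is ∃i ∀p ∀q ∀m: 3 universal, 1 existential.

3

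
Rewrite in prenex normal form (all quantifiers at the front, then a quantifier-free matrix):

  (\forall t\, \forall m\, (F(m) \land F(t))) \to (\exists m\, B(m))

Eliminate → and ↔ using ¬ and ∨.
  \neg (\forall t\, \forall m\, (F(m) \land F(t))) \lor (\exists m\, B(m))
Move each ¬ inward, flipping quantifiers it crosses:
  (\exists t\, \exists m\, (\neg F(m) \lor \neg F(t))) \lor (\exists m\, B(m))
Rename bound variables to avoid capture: m↦c.
  (\exists t\, \exists m\, (\neg F(m) \lor \neg F(t))) \lor (\exists c\, B(c))
Finally move all quantifiers to the prefix:
  \exists t\, \exists m\, \exists c\, (\neg F(m) \lor \neg F(t) \lor B(c))

\exists t\, \exists m\, \exists c\, (\neg F(m) \lor \neg F(t) \lor B(c))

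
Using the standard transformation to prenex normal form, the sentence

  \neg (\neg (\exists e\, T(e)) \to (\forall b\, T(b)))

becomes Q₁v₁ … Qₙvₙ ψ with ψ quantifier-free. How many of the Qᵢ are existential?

First replace A → B with ¬A ∨ B.
  \neg (\neg \neg (\exists e\, T(e)) \lor (\forall b\, T(b)))
Move each ¬ inward, flipping quantifiers it crosses:
  (\forall e\, \neg T(e)) \land (\exists b\, \neg T(b))
All bound variables are already distinct, so no renaming is needed.
Pull the quantifiers to the front (each side's bound variable is not free in the other side):
  \forall e\, \exists b\, (\neg T(e) \land \neg T(b))
The prefix is \forall e \exists b: 1 universal, 1 existential.

1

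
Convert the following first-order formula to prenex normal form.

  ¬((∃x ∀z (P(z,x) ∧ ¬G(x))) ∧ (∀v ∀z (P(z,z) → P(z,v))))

Rewrite implications/biconditionals: A → B as ¬A ∨ B.
  ¬((∃x ∀z (P(z,x) ∧ ¬G(x))) ∧ (∀v ∀z (¬P(z,z) ∨ P(z,v))))
Drive negations inward (¬∀x A ≡ ∃x ¬A, ¬∃x A ≡ ∀x ¬A, De Morgan for ∧/∨):
  (∀x ∃z (¬P(z,x) ∨ G(x))) ∨ (∃v ∃z (P(z,z) ∧ ¬P(z,v)))
Give each quantifier a distinct variable: z↦v1.
  (∀x ∃z (¬P(z,x) ∨ G(x))) ∨ (∃v ∃v1 (P(v1,v1) ∧ ¬P(v1,v)))
Pull the quantifiers to the front (each side's bound variable is not free in the other side):
  ∀x ∃z ∃v ∃v1 (¬P(z,x) ∨ G(x) ∨ P(v1,v1) ∧ ¬P(v1,v))

∀x ∃z ∃v ∃v1 (¬P(z,x) ∨ G(x) ∨ P(v1,v1) ∧ ¬P(v1,v))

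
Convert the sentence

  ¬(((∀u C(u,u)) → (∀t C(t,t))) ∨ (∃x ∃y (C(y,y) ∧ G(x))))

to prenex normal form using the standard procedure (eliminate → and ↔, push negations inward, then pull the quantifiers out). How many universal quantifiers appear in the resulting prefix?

3

Eliminate → and ↔ using ¬ and ∨.
  ¬(¬(∀u C(u,u)) ∨ (∀t C(t,t)) ∨ (∃x ∃y (C(y,y) ∧ G(x))))
Move each ¬ inward, flipping quantifiers it crosses:
  (∀u C(u,u)) ∧ (∃t ¬C(t,t)) ∧ (∀x ∀y (¬C(y,y) ∨ ¬G(x)))
All bound variables are already distinct, so no renaming is needed.
Pull the quantifiers to the front (each side's bound variable is not free in the other side):
  ∀u ∃t ∀x ∀y (C(u,u) ∧ ¬C(t,t) ∧ (¬C(y,y) ∨ ¬G(x)))
The prefix is ∀u ∃t ∀x ∀y: 3 universal, 1 existential.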